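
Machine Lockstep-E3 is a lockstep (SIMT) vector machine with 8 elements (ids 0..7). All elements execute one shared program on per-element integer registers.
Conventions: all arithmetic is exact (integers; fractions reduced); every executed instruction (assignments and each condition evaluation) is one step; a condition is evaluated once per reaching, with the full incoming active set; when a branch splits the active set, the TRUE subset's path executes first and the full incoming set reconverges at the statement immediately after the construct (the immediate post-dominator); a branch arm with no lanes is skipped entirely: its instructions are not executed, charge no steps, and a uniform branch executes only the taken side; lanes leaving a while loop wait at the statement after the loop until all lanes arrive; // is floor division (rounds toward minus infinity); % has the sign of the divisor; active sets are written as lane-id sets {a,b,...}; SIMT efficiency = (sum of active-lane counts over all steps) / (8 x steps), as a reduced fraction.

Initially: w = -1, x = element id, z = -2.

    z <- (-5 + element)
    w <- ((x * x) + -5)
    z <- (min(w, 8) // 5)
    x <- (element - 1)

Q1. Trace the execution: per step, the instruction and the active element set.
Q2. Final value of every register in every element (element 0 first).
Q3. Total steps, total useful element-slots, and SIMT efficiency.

step 0: z <- (-5 + element)          {0,1,2,3,4,5,6,7}
step 1: w <- ((x * x) + -5)          {0,1,2,3,4,5,6,7}
step 2: z <- (min(w, 8) // 5)        {0,1,2,3,4,5,6,7}
step 3: x <- (element - 1)           {0,1,2,3,4,5,6,7}

Answer: 4 steps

w: -5,-4,-1,4,11,20,31,44
x: -1,0,1,2,3,4,5,6
z: -1,-1,-1,0,1,1,1,1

steps = 4; useful = 32; efficiency = 32/32 = 1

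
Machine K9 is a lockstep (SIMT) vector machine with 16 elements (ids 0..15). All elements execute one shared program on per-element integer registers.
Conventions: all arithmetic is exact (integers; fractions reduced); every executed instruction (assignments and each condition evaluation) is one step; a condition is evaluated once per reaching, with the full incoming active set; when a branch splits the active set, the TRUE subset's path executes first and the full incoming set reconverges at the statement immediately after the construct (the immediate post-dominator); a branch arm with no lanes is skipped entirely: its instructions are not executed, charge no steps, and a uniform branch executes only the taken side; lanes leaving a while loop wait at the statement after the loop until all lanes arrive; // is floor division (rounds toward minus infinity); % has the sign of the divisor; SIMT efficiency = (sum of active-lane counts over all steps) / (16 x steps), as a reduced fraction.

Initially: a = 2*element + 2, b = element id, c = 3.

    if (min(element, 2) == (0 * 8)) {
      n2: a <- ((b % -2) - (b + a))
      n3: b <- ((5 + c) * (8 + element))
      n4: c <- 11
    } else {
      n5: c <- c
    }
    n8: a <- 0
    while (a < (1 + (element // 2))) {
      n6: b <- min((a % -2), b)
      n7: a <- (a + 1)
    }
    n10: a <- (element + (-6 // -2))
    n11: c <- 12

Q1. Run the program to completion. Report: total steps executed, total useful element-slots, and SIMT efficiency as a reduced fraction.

Answer: 33 steps, 314 useful, 157/264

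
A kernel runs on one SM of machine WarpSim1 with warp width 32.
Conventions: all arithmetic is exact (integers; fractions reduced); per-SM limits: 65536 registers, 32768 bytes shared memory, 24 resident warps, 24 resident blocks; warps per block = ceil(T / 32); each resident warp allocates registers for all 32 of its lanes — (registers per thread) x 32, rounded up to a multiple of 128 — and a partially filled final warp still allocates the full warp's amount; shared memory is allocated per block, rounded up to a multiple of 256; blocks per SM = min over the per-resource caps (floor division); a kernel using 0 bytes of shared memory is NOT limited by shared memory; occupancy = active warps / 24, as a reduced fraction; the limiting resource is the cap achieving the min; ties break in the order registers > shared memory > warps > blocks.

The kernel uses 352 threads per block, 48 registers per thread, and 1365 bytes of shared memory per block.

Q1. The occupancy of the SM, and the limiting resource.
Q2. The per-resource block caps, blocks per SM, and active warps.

Answer: occupancy 11/12, limited by warps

registers: 3 blocks
shared memory: 21 blocks
warps: 2 blocks
blocks: 24 blocks

Answer: 2 blocks, 22 active warps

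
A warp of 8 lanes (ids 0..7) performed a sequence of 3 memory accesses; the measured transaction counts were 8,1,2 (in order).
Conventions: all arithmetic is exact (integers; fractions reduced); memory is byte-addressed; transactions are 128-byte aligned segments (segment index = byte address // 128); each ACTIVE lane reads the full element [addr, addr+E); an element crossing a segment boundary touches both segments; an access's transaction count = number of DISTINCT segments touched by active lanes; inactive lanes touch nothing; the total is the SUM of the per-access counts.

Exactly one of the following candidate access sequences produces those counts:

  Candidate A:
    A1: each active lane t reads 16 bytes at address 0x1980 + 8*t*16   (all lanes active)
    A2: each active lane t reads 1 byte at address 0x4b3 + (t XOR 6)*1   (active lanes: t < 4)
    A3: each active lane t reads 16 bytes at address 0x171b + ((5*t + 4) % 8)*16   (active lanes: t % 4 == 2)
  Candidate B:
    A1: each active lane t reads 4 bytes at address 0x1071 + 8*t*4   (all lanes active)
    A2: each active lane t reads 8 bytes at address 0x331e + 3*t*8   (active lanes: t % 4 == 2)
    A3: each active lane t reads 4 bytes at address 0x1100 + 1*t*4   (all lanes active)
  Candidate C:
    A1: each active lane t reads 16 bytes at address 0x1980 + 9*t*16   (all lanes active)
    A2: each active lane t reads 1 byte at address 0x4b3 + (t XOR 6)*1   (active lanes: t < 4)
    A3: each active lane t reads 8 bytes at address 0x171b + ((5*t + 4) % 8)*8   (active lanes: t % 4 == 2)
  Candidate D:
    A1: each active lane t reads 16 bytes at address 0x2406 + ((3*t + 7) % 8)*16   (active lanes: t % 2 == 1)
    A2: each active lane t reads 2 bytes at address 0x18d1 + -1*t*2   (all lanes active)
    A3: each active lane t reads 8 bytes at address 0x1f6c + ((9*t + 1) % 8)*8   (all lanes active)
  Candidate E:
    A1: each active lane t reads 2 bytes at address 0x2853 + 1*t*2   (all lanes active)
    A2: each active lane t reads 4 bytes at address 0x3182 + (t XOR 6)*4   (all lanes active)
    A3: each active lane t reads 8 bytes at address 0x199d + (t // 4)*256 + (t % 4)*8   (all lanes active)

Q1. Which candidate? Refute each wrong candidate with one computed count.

B: A1 gives 3 transactions, not 8
C: A3 gives 1 transaction, not 2
D: A1 gives 1 transaction, not 8
E: A1 gives 1 transaction, not 8
A: all counts match (8,1,2)

Answer: A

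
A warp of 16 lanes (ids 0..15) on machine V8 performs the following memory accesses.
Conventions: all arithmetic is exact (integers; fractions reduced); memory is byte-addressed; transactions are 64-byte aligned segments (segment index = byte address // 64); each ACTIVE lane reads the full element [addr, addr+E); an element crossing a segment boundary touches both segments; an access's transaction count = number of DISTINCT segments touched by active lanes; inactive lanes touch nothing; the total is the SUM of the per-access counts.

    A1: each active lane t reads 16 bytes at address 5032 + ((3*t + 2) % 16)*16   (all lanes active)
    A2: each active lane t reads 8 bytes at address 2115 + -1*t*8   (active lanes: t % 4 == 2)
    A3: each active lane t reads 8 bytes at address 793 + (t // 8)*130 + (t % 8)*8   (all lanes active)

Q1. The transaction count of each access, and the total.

A1: 5 transactions
A2: 2 transactions
A3: 4 transactions

Answer: 5,2,4; total 11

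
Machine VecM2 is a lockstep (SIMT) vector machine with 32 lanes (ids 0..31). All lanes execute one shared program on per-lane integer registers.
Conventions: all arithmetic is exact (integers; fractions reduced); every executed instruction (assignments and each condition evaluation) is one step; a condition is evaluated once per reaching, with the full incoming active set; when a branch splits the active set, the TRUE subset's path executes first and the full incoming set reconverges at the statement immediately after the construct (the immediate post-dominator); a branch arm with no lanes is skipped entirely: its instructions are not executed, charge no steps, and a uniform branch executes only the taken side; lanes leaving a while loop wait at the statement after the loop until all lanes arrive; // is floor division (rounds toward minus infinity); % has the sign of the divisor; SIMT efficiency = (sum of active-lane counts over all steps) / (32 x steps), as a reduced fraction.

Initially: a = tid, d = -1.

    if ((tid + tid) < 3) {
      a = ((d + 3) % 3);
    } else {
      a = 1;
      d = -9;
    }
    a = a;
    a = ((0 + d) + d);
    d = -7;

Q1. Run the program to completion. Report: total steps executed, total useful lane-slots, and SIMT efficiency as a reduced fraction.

Answer: 7 steps, 190 useful, 95/112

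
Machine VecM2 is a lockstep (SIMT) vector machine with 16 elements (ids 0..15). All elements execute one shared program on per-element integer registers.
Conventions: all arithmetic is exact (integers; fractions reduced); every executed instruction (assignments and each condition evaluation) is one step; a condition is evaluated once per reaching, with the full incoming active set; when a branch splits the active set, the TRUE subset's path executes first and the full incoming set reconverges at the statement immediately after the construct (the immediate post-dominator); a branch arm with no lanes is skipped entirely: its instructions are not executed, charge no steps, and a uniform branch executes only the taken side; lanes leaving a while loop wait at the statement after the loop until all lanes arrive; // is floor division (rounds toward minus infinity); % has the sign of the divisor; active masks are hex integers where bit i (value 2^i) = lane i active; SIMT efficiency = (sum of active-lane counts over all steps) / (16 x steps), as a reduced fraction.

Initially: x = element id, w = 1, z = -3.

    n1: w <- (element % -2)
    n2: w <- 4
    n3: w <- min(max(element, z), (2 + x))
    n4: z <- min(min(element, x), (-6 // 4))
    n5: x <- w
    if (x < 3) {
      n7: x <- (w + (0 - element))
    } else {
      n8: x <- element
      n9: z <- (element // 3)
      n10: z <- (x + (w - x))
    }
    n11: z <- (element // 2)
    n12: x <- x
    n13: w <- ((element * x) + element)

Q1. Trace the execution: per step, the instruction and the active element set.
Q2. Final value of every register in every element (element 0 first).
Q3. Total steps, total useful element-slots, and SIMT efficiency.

step 0: w <- (element % -2)          0xffff
step 1: w <- 4                       0xffff
step 2: w <- min(max(element, z), (2 + x)) 0xffff
step 3: z <- min(min(element, x), (-6 // 4)) 0xffff
step 4: x <- w                       0xffff
step 5: eval (x < 3)                 0xffff
step 6: x <- (w + (0 - element))     0x0007
step 7: x <- element                 0xfff8
step 8: z <- (element // 3)          0xfff8
step 9: z <- (x + (w - x))           0xfff8
step 10: z <- (element // 2)          0xffff
step 11: x <- x                       0xffff
step 12: w <- ((element * x) + element) 0xffff

Answer: 13 steps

x: 0,0,0,3,4,5,6,7,8,9,10,11,12,13,14,15
w: 0,1,2,12,20,30,42,56,72,90,110,132,156,182,210,240
z: 0,0,1,1,2,2,3,3,4,4,5,5,6,6,7,7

steps = 13; useful = 186; efficiency = 186/208 = 93/104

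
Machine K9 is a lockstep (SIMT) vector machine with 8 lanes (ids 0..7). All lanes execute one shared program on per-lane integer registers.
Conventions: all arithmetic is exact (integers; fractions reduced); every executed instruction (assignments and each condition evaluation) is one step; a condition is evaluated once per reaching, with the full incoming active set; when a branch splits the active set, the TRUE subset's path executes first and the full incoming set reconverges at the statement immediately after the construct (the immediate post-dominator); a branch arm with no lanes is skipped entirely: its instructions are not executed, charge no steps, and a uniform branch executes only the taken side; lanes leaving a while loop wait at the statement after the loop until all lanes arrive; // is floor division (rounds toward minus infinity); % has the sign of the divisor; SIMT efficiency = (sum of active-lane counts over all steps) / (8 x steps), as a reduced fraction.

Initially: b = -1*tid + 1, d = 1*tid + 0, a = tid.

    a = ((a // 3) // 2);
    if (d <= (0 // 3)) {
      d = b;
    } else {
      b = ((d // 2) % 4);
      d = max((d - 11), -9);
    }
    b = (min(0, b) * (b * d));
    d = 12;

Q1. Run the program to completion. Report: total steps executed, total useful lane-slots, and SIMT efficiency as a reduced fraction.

Answer: 7 steps, 47 useful, 47/56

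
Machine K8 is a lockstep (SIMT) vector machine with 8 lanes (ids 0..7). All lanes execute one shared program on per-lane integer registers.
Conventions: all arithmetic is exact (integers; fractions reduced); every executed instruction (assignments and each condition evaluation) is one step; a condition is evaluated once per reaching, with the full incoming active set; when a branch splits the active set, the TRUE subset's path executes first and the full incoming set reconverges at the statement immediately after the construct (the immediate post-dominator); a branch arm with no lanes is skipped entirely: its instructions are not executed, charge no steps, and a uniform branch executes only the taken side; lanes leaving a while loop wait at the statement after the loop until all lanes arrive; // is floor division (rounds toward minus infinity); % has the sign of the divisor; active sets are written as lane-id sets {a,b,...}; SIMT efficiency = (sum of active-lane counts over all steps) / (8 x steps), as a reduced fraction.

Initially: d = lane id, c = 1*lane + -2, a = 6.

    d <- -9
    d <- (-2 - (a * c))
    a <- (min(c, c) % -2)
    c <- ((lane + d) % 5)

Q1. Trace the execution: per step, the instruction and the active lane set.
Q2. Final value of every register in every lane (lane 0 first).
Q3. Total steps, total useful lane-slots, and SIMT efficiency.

step 0: d <- -9                      {0,1,2,3,4,5,6,7}
step 1: d <- (-2 - (a * c))          {0,1,2,3,4,5,6,7}
step 2: a <- (min(c, c) % -2)        {0,1,2,3,4,5,6,7}
step 3: c <- ((lane + d) % 5)        {0,1,2,3,4,5,6,7}

Answer: 4 steps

d: 10,4,-2,-8,-14,-20,-26,-32
c: 0,0,0,0,0,0,0,0
a: 0,-1,0,-1,0,-1,0,-1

steps = 4; useful = 32; efficiency = 32/32 = 1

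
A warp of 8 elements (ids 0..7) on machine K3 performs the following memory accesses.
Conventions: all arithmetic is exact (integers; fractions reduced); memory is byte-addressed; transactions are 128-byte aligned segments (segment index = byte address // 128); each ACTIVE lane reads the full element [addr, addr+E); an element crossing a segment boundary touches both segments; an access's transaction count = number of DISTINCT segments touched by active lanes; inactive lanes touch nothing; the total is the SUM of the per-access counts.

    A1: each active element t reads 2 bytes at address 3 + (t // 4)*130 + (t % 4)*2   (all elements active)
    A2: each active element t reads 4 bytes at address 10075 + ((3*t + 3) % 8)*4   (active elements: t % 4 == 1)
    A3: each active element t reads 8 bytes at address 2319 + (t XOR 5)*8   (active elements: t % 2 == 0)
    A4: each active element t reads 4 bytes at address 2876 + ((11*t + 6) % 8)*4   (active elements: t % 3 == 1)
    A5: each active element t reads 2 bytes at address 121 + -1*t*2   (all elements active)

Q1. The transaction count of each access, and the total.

A1: 2 transactions
A2: 1 transaction
A3: 1 transaction
A4: 1 transaction
A5: 1 transaction

Answer: 2,1,1,1,1; total 6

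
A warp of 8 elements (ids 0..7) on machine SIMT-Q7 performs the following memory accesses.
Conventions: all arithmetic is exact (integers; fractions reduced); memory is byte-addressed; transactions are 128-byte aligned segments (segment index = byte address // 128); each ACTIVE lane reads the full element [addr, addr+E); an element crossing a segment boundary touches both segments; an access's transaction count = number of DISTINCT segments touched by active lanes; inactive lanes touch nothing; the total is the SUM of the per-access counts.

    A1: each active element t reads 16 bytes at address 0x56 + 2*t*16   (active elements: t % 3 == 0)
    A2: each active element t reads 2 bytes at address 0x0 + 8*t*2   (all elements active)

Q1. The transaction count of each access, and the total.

A1: 3 transactions
A2: 1 transaction

Answer: 3,1; total 4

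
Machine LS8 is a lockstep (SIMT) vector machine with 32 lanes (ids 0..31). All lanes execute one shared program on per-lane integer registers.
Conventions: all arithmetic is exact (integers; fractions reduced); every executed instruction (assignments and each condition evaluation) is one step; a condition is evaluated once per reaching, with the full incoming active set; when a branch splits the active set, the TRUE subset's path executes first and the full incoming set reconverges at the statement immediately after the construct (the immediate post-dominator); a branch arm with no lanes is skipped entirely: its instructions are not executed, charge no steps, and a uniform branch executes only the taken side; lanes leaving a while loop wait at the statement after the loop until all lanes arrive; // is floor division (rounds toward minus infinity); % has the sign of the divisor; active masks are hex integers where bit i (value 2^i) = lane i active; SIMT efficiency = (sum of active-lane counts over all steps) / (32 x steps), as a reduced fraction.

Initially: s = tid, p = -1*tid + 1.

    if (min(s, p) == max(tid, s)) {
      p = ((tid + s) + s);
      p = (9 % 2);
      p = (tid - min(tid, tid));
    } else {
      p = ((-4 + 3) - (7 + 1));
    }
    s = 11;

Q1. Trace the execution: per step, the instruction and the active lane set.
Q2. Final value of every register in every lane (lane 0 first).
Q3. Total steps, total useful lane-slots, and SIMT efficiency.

step 0: eval (min(s, p) == max(tid, s)) 0xffffffff
step 1: p <- ((tid + s) + s)         0x00000001
step 2: p <- (9 % 2)                 0x00000001
step 3: p <- (tid - min(tid, tid))   0x00000001
step 4: p <- ((-4 + 3) - (7 + 1))    0xfffffffe
step 5: s <- 11                      0xffffffff

Answer: 6 steps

s: 11,11,11,11,11,11,11,11,11,11,11,11,11,11,11,11,11,11,11,11,11,11,11,11,11,11,11,11,11,11,11,11
p: 0,-9,-9,-9,-9,-9,-9,-9,-9,-9,-9,-9,-9,-9,-9,-9,-9,-9,-9,-9,-9,-9,-9,-9,-9,-9,-9,-9,-9,-9,-9,-9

steps = 6; useful = 98; efficiency = 98/192 = 49/96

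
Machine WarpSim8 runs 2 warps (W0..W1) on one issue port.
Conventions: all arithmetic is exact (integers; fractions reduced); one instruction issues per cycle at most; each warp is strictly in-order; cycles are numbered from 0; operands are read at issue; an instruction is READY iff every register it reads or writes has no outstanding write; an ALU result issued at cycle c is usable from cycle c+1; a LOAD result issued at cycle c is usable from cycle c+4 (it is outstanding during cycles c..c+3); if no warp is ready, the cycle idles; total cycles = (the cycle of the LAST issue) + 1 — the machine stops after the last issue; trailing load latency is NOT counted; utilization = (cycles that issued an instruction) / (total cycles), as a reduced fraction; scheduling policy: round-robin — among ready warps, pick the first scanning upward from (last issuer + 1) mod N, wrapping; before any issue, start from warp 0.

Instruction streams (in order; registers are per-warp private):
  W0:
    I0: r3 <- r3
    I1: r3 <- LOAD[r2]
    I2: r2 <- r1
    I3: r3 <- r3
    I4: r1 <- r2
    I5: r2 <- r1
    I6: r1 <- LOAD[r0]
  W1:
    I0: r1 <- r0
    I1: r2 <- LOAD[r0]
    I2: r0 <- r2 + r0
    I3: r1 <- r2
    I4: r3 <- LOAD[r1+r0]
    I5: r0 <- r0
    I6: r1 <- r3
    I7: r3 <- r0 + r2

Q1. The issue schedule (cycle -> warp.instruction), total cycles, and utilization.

cycle 0: W0.I0
cycle 1: W1.I0
cycle 2: W0.I1
cycle 3: W1.I1
cycle 4: W0.I2
cycle 5: idle
cycle 6: W0.I3
cycle 7: W1.I2
cycle 8: W0.I4
cycle 9: W1.I3
cycle 10: W0.I5
cycle 11: W1.I4
cycle 12: W0.I6
cycle 13: W1.I5
cycle 14: idle
cycle 15: W1.I6
cycle 16: W1.I7

Answer: 17 cycles, utilization 15/17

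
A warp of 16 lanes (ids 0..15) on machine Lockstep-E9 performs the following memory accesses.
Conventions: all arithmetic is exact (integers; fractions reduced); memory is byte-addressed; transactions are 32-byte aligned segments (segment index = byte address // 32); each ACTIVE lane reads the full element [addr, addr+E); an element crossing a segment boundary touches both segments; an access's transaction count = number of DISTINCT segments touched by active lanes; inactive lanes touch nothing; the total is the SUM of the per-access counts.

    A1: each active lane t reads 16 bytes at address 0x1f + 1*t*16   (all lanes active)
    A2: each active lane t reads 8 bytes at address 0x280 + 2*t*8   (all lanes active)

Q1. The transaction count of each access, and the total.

A1: 9 transactions
A2: 8 transactions

Answer: 9,8; total 17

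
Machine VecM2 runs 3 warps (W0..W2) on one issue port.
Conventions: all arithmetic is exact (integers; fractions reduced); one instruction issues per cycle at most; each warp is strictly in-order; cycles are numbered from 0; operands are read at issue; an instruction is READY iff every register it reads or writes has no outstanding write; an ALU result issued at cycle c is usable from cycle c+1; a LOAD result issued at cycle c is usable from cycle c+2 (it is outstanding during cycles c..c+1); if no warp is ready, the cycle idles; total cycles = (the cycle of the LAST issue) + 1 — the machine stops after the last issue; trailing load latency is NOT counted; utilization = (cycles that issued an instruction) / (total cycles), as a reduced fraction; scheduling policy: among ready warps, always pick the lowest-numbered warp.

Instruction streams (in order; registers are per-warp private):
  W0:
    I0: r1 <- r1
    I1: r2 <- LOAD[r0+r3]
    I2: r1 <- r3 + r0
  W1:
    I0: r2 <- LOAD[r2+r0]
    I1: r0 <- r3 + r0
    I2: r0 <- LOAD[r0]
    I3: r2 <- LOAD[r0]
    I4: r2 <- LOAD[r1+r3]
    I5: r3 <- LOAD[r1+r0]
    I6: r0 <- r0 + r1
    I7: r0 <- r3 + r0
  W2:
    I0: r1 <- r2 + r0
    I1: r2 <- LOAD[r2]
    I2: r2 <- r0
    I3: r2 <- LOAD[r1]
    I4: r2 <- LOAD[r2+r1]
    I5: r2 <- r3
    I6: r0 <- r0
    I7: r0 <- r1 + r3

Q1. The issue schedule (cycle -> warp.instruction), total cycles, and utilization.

cycle 0: W0.I0
cycle 1: W0.I1
cycle 2: W0.I2
cycle 3: W1.I0
cycle 4: W1.I1
cycle 5: W1.I2
cycle 6: W2.I0
cycle 7: W1.I3
cycle 8: W2.I1
cycle 9: W1.I4
cycle 10: W1.I5
cycle 11: W1.I6
cycle 12: W1.I7
cycle 13: W2.I2
cycle 14: W2.I3
cycle 15: idle
cycle 16: W2.I4
cycle 17: idle
cycle 18: W2.I5
cycle 19: W2.I6
cycle 20: W2.I7

Answer: 21 cycles, utilization 19/21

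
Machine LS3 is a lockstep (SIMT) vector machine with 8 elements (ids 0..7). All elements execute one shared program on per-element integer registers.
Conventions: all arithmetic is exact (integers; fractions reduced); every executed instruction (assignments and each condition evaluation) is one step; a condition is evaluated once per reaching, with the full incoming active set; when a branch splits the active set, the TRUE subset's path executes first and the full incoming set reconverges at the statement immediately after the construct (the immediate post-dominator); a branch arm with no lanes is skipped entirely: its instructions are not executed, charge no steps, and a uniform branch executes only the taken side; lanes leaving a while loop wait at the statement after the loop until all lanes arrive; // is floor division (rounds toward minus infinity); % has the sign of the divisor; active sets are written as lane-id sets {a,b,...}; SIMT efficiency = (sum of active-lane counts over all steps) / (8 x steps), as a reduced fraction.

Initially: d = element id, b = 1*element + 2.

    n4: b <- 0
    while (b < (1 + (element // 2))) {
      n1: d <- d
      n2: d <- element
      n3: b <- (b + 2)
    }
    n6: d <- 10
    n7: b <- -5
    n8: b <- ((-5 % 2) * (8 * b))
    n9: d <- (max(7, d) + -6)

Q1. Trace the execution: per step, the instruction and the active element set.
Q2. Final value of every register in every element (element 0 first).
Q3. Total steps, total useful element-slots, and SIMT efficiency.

step 0: b <- 0                       {0,1,2,3,4,5,6,7}
step 1: eval (b < (1 + (element // 2))) {0,1,2,3,4,5,6,7}
step 2: d <- d                       {0,1,2,3,4,5,6,7}
step 3: d <- element                 {0,1,2,3,4,5,6,7}
step 4: b <- (b + 2)                 {0,1,2,3,4,5,6,7}
step 5: eval (b < (1 + (element // 2))) {0,1,2,3,4,5,6,7}
step 6: d <- d                       {4,5,6,7}
step 7: d <- element                 {4,5,6,7}
step 8: b <- (b + 2)                 {4,5,6,7}
step 9: eval (b < (1 + (element // 2))) {4,5,6,7}
step 10: d <- 10                      {0,1,2,3,4,5,6,7}
step 11: b <- -5                      {0,1,2,3,4,5,6,7}
step 12: b <- ((-5 % 2) * (8 * b))    {0,1,2,3,4,5,6,7}
step 13: d <- (max(7, d) + -6)        {0,1,2,3,4,5,6,7}

Answer: 14 steps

d: 4,4,4,4,4,4,4,4
b: -40,-40,-40,-40,-40,-40,-40,-40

steps = 14; useful = 96; efficiency = 96/112 = 6/7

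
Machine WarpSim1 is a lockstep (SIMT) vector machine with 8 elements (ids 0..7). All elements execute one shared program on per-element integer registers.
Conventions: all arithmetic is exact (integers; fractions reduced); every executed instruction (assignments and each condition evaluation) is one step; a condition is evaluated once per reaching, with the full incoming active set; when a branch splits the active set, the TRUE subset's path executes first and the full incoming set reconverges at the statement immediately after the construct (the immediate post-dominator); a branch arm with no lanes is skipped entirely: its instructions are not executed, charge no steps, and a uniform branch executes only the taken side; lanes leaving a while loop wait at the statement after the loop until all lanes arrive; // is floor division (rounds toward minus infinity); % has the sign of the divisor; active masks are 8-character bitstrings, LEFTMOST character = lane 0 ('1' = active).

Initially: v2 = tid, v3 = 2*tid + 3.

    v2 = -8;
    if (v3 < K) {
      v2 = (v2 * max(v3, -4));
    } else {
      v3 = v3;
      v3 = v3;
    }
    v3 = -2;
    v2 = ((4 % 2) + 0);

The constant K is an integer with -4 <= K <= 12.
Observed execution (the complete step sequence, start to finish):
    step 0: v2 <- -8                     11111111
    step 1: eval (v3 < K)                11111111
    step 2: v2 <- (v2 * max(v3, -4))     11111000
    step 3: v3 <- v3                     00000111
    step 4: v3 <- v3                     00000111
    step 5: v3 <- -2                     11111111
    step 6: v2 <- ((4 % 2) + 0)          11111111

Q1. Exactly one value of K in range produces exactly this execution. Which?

Answer: K = 12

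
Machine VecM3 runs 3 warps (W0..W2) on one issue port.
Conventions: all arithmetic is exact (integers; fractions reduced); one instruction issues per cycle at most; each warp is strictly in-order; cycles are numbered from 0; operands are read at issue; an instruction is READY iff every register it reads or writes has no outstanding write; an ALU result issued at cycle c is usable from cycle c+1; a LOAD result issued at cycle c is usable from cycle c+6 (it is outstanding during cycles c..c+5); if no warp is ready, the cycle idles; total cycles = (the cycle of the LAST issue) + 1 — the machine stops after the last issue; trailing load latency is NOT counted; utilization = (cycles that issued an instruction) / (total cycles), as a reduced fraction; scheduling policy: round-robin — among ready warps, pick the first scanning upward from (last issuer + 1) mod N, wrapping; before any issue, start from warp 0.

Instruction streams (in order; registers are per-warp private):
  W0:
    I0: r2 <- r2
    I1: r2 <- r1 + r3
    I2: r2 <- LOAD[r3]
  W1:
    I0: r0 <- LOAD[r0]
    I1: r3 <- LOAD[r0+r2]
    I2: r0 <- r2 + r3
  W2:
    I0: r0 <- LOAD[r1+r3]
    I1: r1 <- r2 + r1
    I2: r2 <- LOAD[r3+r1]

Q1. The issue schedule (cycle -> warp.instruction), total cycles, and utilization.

cycle 0: W0.I0
cycle 1: W1.I0
cycle 2: W2.I0
cycle 3: W0.I1
cycle 4: W2.I1
cycle 5: W0.I2
cycle 6: W2.I2
cycle 7: W1.I1
cycle 8: idle
cycle 9: idle
cycle 10: idle
cycle 11: idle
cycle 12: idle
cycle 13: W1.I2

Answer: 14 cycles, utilization 9/14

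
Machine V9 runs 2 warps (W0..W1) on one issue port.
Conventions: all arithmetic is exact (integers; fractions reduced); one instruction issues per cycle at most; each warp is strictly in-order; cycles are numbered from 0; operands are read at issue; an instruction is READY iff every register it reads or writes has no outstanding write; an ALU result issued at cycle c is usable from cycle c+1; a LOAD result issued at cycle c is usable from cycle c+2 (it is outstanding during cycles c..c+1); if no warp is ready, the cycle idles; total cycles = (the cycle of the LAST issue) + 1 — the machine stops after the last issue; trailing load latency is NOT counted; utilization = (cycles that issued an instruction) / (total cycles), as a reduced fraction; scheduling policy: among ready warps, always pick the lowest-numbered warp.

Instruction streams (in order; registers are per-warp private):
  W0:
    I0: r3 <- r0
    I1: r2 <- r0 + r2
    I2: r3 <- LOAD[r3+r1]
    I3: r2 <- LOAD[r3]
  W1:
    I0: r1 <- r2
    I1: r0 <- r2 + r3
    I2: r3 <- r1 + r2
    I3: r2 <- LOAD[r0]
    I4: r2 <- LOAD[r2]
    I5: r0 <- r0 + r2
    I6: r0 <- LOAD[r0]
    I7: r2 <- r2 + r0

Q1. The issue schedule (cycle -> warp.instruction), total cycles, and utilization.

cycle 0: W0.I0
cycle 1: W0.I1
cycle 2: W0.I2
cycle 3: W1.I0
cycle 4: W0.I3
cycle 5: W1.I1
cycle 6: W1.I2
cycle 7: W1.I3
cycle 8: idle
cycle 9: W1.I4
cycle 10: idle
cycle 11: W1.I5
cycle 12: W1.I6
cycle 13: idle
cycle 14: W1.I7

Answer: 15 cycles, utilization 4/5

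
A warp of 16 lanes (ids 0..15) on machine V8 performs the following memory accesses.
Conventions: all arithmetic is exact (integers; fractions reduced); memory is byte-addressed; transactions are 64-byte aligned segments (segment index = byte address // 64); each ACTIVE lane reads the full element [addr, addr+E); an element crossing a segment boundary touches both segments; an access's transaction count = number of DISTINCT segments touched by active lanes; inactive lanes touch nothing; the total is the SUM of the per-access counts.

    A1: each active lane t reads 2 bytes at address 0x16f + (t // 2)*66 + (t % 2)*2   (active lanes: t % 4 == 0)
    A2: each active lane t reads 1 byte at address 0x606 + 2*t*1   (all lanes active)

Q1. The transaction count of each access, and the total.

A1: 4 transactions
A2: 1 transaction

Answer: 4,1; total 5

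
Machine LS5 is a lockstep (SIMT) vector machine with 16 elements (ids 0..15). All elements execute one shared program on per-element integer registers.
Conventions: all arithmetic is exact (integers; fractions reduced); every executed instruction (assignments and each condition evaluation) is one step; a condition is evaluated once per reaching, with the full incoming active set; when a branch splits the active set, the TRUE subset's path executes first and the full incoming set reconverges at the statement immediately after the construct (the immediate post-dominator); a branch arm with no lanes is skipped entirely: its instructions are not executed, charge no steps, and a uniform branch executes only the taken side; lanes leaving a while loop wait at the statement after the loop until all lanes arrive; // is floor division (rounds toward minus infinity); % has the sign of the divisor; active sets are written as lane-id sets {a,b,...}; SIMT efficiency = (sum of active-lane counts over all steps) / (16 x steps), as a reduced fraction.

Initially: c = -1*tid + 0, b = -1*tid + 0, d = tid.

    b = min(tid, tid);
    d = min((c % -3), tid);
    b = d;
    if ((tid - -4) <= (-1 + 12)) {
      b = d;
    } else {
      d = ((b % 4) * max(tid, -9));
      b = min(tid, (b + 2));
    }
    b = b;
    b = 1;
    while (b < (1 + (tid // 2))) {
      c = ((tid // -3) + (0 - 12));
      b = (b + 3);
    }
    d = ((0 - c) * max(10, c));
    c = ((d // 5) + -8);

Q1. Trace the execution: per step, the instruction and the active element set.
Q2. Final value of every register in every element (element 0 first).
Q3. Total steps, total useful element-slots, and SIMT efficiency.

step 0: b <- min(tid, tid)           {0,1,2,3,4,5,6,7,8,9,10,11,12,13,14,15}
step 1: d <- min((c % -3), tid)      {0,1,2,3,4,5,6,7,8,9,10,11,12,13,14,15}
step 2: b <- d                       {0,1,2,3,4,5,6,7,8,9,10,11,12,13,14,15}
step 3: eval ((tid - -4) <= (-1 + 12)) {0,1,2,3,4,5,6,7,8,9,10,11,12,13,14,15}
step 4: b <- d                       {0,1,2,3,4,5,6,7}
step 5: d <- ((b % 4) * max(tid, -9)) {8,9,10,11,12,13,14,15}
step 6: b <- min(tid, (b + 2))       {8,9,10,11,12,13,14,15}
step 7: b <- b                       {0,1,2,3,4,5,6,7,8,9,10,11,12,13,14,15}
step 8: b <- 1                       {0,1,2,3,4,5,6,7,8,9,10,11,12,13,14,15}
step 9: eval (b < (1 + (tid // 2)))  {0,1,2,3,4,5,6,7,8,9,10,11,12,13,14,15}
step 10: c <- ((tid // -3) + (0 - 12)) {2,3,4,5,6,7,8,9,10,11,12,13,14,15}
step 11: b <- (b + 3)                 {2,3,4,5,6,7,8,9,10,11,12,13,14,15}
step 12: eval (b < (1 + (tid // 2)))  {2,3,4,5,6,7,8,9,10,11,12,13,14,15}
step 13: c <- ((tid // -3) + (0 - 12)) {8,9,10,11,12,13,14,15}
step 14: b <- (b + 3)                 {8,9,10,11,12,13,14,15}
step 15: eval (b < (1 + (tid // 2)))  {8,9,10,11,12,13,14,15}
step 16: c <- ((tid // -3) + (0 - 12)) {14,15}
step 17: b <- (b + 3)                 {14,15}
step 18: eval (b < (1 + (tid // 2)))  {14,15}
step 19: d <- ((0 - c) * max(10, c))  {0,1,2,3,4,5,6,7,8,9,10,11,12,13,14,15}
step 20: c <- ((d // 5) + -8)         {0,1,2,3,4,5,6,7,8,9,10,11,12,13,14,15}

Answer: 21 steps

c: -8,-6,18,18,20,20,20,22,22,22,24,24,24,26,26,26
b: 1,1,4,4,4,4,4,4,7,7,7,7,7,7,10,10
d: 0,10,130,130,140,140,140,150,150,150,160,160,160,170,170,170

steps = 21; useful = 240; efficiency = 240/336 = 5/7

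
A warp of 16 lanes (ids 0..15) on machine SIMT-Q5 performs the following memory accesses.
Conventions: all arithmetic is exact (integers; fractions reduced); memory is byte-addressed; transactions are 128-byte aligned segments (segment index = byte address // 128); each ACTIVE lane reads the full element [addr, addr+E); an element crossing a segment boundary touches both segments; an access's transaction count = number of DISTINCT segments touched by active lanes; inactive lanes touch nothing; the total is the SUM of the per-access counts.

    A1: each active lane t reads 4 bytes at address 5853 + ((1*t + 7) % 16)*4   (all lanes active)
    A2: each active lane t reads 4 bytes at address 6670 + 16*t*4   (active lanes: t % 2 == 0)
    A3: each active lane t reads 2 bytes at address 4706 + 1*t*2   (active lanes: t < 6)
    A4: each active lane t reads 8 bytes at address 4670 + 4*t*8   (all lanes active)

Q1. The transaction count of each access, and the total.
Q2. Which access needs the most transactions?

A1: 2 transactions
A2: 8 transactions
A3: 1 transaction
A4: 5 transactions

Answer: 2,8,1,5; total 16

Answer: A2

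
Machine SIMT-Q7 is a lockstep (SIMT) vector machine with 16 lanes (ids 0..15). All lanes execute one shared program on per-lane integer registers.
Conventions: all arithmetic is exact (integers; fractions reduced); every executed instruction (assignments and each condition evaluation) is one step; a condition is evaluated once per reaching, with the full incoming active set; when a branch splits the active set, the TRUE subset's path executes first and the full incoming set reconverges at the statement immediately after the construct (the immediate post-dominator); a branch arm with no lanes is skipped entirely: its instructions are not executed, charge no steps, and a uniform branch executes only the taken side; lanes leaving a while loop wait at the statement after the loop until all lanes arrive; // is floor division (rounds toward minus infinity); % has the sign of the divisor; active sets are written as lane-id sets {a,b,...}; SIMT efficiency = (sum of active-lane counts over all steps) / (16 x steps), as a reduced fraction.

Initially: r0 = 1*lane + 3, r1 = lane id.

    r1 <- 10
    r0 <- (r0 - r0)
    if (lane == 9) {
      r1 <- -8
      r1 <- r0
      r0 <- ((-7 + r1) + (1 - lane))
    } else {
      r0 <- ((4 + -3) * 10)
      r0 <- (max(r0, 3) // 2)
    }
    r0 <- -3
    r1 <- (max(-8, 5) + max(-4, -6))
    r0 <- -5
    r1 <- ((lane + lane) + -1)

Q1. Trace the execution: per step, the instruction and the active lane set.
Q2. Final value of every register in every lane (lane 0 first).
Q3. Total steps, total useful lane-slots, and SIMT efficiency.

step 0: r1 <- 10                     {0,1,2,3,4,5,6,7,8,9,10,11,12,13,14,15}
step 1: r0 <- (r0 - r0)              {0,1,2,3,4,5,6,7,8,9,10,11,12,13,14,15}
step 2: eval (lane == 9)             {0,1,2,3,4,5,6,7,8,9,10,11,12,13,14,15}
step 3: r1 <- -8                     {9}
step 4: r1 <- r0                     {9}
step 5: r0 <- ((-7 + r1) + (1 - lane)) {9}
step 6: r0 <- ((4 + -3) * 10)        {0,1,2,3,4,5,6,7,8,10,11,12,13,14,15}
step 7: r0 <- (max(r0, 3) // 2)      {0,1,2,3,4,5,6,7,8,10,11,12,13,14,15}
step 8: r0 <- -3                     {0,1,2,3,4,5,6,7,8,9,10,11,12,13,14,15}
step 9: r1 <- (max(-8, 5) + max(-4, -6)) {0,1,2,3,4,5,6,7,8,9,10,11,12,13,14,15}
step 10: r0 <- -5                     {0,1,2,3,4,5,6,7,8,9,10,11,12,13,14,15}
step 11: r1 <- ((lane + lane) + -1)   {0,1,2,3,4,5,6,7,8,9,10,11,12,13,14,15}

Answer: 12 steps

r0: -5,-5,-5,-5,-5,-5,-5,-5,-5,-5,-5,-5,-5,-5,-5,-5
r1: -1,1,3,5,7,9,11,13,15,17,19,21,23,25,27,29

steps = 12; useful = 145; efficiency = 145/192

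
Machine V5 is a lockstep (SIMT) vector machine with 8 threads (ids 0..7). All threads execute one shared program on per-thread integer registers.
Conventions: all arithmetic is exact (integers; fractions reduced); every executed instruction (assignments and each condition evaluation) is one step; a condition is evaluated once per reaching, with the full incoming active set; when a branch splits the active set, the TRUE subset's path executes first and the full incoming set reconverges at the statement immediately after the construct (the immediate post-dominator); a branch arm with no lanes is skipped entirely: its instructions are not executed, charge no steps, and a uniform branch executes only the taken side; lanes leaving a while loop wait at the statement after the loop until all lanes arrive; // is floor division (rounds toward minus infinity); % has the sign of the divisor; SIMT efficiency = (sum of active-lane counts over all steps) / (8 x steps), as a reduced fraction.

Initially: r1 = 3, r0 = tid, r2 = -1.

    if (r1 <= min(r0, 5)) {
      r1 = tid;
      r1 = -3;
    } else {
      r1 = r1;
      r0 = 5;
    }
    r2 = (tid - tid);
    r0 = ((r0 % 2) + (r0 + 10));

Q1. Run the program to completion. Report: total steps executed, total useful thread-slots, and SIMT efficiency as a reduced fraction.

Answer: 7 steps, 40 useful, 5/7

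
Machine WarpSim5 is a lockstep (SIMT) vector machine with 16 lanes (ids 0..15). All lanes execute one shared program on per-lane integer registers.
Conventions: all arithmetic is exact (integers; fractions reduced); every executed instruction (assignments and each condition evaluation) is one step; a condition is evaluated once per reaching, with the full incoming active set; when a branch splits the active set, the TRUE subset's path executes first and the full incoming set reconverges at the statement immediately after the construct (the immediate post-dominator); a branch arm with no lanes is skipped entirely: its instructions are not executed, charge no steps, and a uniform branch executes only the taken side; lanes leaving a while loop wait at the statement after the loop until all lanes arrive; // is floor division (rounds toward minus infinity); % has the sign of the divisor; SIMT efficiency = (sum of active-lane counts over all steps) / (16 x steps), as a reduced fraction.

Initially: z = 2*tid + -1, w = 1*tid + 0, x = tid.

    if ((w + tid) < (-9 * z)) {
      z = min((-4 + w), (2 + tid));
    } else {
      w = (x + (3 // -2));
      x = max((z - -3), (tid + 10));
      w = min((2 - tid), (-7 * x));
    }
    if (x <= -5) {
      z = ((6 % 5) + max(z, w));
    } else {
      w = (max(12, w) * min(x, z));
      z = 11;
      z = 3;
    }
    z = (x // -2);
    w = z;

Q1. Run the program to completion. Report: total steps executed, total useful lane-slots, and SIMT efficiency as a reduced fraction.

Answer: 11 steps, 158 useful, 79/88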